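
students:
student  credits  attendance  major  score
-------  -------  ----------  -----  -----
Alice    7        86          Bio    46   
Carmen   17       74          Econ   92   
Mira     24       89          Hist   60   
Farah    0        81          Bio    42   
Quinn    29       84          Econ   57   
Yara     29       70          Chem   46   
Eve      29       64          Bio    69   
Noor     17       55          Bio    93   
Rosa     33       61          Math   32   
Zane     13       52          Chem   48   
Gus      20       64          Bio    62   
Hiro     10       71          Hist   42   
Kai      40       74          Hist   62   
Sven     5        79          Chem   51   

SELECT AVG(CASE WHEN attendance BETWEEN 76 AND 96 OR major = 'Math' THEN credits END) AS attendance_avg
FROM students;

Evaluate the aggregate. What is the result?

student=Alice: ✓ → 7
student=Carmen: ✗
student=Mira: ✓ → 24
student=Farah: ✓ → 0
student=Quinn: ✓ → 29
student=Yara: ✗
student=Eve: ✗
student=Noor: ✗
student=Rosa: ✓ → 33
student=Zane: ✗
student=Gus: ✗
student=Hiro: ✗
student=Kai: ✗
student=Sven: ✓ → 5
attendance_avg = (7 + 24 + 0 + 29 + 33 + 5) / 6 = 16.3333333333

16.3333333333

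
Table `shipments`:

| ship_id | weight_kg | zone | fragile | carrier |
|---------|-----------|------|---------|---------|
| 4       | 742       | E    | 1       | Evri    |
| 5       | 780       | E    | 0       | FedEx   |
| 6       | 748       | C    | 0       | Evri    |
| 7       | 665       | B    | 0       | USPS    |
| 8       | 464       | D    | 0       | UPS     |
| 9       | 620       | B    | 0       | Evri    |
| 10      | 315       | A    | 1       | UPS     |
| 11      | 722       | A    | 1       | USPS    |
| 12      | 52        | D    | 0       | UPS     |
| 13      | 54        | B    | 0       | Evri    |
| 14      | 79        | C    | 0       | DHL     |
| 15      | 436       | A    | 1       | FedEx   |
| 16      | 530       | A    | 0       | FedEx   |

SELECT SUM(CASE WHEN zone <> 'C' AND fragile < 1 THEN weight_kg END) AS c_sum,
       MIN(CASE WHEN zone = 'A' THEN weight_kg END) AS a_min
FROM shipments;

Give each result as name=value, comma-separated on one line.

c_sum=3165, a_min=315

[c_sum: zone <> 'C' AND fragile < 1]
ship_id=4: ✗
ship_id=5: ✓ → 780
ship_id=6: ✗
ship_id=7: ✓ → 665
ship_id=8: ✓ → 464
ship_id=9: ✓ → 620
ship_id=10: ✗
ship_id=11: ✗
ship_id=12: ✓ → 52
ship_id=13: ✓ → 54
ship_id=14: ✗
ship_id=15: ✗
ship_id=16: ✓ → 530
c_sum = 780 + 665 + 464 + 620 + 52 + 54 + 530 = 3165
—
[a_min: zone = 'A']
ship_id=4: ✗
ship_id=5: ✗
ship_id=6: ✗
ship_id=7: ✗
ship_id=8: ✗
ship_id=9: ✗
ship_id=10: ✓ → 315
ship_id=11: ✓ → 722
ship_id=12: ✗
ship_id=13: ✗
ship_id=14: ✗
ship_id=15: ✓ → 436
ship_id=16: ✓ → 530
a_min = MIN(315, 722, 436, 530) = 315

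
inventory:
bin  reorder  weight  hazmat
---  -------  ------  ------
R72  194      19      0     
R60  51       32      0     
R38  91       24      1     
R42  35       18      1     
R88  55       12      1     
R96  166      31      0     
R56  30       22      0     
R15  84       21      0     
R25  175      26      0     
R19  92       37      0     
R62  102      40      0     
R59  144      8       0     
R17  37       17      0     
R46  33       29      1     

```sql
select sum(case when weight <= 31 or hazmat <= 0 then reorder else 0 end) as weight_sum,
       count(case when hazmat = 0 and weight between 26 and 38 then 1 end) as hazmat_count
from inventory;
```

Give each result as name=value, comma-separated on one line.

weight_sum=1289, hazmat_count=4

[weight_sum: weight <= 31 or hazmat <= 0]
bin=R72: ✓ → 194
bin=R60: ✓ → 51
bin=R38: ✓ → 91
bin=R42: ✓ → 35
bin=R88: ✓ → 55
bin=R96: ✓ → 166
bin=R56: ✓ → 30
bin=R15: ✓ → 84
bin=R25: ✓ → 175
bin=R19: ✓ → 92
bin=R62: ✓ → 102
bin=R59: ✓ → 144
bin=R17: ✓ → 37
bin=R46: ✓ → 33
weight_sum = 194 + 51 + 91 + 35 + 55 + 166 + 30 + 84 + 175 + 92 + 102 + 144 + 37 + 33 = 1289
—
[hazmat_count: hazmat = 0 and weight between 26 and 38]
bin=R72: ✗
bin=R60: ✓ → 1
bin=R38: ✗
bin=R42: ✗
bin=R88: ✗
bin=R96: ✓ → 1
bin=R56: ✗
bin=R15: ✗
bin=R25: ✓ → 1
bin=R19: ✓ → 1
bin=R62: ✗
bin=R59: ✗
bin=R17: ✗
bin=R46: ✗
hazmat_count = COUNT(1, 1, 1, 1) = 4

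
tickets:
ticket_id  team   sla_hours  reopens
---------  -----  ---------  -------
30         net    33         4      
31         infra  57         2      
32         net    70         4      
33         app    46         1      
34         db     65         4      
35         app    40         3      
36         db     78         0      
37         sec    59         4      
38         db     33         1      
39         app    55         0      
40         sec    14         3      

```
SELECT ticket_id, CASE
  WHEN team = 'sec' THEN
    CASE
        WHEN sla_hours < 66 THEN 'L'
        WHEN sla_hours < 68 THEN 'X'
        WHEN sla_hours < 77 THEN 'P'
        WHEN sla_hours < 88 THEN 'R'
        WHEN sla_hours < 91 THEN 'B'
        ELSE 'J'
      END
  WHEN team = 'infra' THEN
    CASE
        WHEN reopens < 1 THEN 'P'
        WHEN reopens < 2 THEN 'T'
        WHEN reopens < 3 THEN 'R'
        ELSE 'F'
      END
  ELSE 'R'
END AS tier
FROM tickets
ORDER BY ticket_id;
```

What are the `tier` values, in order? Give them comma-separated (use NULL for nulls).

ticket_id=30: team='net' → outer ELSE → R
ticket_id=31: team='infra' → inner[reopens < 3] → R
ticket_id=32: team='net' → outer ELSE → R
ticket_id=33: team='app' → outer ELSE → R
ticket_id=34: team='db' → outer ELSE → R
ticket_id=35: team='app' → outer ELSE → R
ticket_id=36: team='db' → outer ELSE → R
ticket_id=37: team='sec' → inner[sla_hours < 66] → L
ticket_id=38: team='db' → outer ELSE → R
ticket_id=39: team='app' → outer ELSE → R
ticket_id=40: team='sec' → inner[sla_hours < 66] → L

R, R, R, R, R, R, R, L, R, R, L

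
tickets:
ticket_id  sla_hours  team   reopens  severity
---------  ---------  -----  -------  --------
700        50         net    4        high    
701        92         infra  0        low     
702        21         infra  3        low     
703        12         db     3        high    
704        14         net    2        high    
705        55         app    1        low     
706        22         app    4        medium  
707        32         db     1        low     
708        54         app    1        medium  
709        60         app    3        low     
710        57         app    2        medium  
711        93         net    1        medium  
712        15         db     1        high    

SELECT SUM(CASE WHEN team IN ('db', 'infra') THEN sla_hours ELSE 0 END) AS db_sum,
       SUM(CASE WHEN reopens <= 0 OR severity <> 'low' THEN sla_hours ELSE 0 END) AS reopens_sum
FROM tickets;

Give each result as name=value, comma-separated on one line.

db_sum=172, reopens_sum=409

[db_sum: team IN ('db', 'infra')]
ticket_id=700: ✗
ticket_id=701: ✓ → 92
ticket_id=702: ✓ → 21
ticket_id=703: ✓ → 12
ticket_id=704: ✗
ticket_id=705: ✗
ticket_id=706: ✗
ticket_id=707: ✓ → 32
ticket_id=708: ✗
ticket_id=709: ✗
ticket_id=710: ✗
ticket_id=711: ✗
ticket_id=712: ✓ → 15
db_sum = 92 + 21 + 12 + 32 + 15 = 172
—
[reopens_sum: reopens <= 0 OR severity <> 'low']
ticket_id=700: ✓ → 50
ticket_id=701: ✓ → 92
ticket_id=702: ✗
ticket_id=703: ✓ → 12
ticket_id=704: ✓ → 14
ticket_id=705: ✗
ticket_id=706: ✓ → 22
ticket_id=707: ✗
ticket_id=708: ✓ → 54
ticket_id=709: ✗
ticket_id=710: ✓ → 57
ticket_id=711: ✓ → 93
ticket_id=712: ✓ → 15
reopens_sum = 50 + 92 + 12 + 14 + 22 + 54 + 57 + 93 + 15 = 409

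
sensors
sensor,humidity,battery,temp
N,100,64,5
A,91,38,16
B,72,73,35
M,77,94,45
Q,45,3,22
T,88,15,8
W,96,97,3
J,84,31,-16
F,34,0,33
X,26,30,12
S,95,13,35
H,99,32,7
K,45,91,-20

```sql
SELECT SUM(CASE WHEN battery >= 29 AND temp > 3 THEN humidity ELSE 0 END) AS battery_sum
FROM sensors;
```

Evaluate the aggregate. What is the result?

465

sensor=N: ✓ → 100
sensor=A: ✓ → 91
sensor=B: ✓ → 72
sensor=M: ✓ → 77
sensor=Q: ✗
sensor=T: ✗
sensor=W: ✗
sensor=J: ✗
sensor=F: ✗
sensor=X: ✓ → 26
sensor=S: ✗
sensor=H: ✓ → 99
sensor=K: ✗
battery_sum = 100 + 91 + 72 + 77 + 26 + 99 = 465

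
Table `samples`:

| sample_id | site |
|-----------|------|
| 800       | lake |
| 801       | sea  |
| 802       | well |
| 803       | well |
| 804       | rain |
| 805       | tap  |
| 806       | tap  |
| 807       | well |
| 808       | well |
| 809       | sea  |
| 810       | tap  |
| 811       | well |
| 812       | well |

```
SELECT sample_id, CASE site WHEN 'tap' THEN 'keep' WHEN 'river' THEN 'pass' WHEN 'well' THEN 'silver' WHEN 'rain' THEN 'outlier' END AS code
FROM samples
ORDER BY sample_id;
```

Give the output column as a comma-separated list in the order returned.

NULL, NULL, silver, silver, outlier, keep, keep, silver, silver, NULL, keep, silver, silver

sample_id=800: (no match → NULL) → NULL
sample_id=801: (no match → NULL) → NULL
sample_id=802: site='well' → silver
sample_id=803: site='well' → silver
sample_id=804: site='rain' → outlier
sample_id=805: site='tap' → keep
sample_id=806: site='tap' → keep
sample_id=807: site='well' → silver
sample_id=808: site='well' → silver
sample_id=809: (no match → NULL) → NULL
sample_id=810: site='tap' → keep
sample_id=811: site='well' → silver
sample_id=812: site='well' → silver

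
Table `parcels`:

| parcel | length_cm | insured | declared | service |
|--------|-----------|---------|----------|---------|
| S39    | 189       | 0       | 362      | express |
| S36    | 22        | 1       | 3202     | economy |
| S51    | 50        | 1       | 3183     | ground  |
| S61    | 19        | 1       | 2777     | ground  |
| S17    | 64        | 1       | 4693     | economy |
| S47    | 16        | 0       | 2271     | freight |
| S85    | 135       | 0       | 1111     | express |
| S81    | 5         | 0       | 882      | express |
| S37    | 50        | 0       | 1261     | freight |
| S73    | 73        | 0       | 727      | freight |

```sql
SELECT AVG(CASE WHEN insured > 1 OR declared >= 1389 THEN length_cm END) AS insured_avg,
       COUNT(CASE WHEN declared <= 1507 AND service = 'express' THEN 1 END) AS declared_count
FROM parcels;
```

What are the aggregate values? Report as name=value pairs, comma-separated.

[insured_avg: insured > 1 OR declared >= 1389]
parcel=S39: ✗
parcel=S36: ✓ → 22
parcel=S51: ✓ → 50
parcel=S61: ✓ → 19
parcel=S17: ✓ → 64
parcel=S47: ✓ → 16
parcel=S85: ✗
parcel=S81: ✗
parcel=S37: ✗
parcel=S73: ✗
insured_avg = (22 + 50 + 19 + 64 + 16) / 5 = 34.2
—
[declared_count: declared <= 1507 AND service = 'express']
parcel=S39: ✓ → 1
parcel=S36: ✗
parcel=S51: ✗
parcel=S61: ✗
parcel=S17: ✗
parcel=S47: ✗
parcel=S85: ✓ → 1
parcel=S81: ✓ → 1
parcel=S37: ✗
parcel=S73: ✗
declared_count = COUNT(1, 1, 1) = 3

insured_avg=34.2, declared_count=3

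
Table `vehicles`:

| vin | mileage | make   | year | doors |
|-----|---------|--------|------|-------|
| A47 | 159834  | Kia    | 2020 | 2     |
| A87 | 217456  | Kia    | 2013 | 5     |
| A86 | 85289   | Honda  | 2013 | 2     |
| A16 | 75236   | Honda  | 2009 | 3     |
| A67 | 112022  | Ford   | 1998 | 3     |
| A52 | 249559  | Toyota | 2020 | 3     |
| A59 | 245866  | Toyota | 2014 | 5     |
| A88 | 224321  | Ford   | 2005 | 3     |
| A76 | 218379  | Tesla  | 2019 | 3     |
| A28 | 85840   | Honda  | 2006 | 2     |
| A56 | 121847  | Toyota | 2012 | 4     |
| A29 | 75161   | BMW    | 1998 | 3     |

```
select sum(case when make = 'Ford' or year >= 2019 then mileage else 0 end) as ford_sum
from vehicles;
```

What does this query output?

964115

vin=A47: ✓ → 159834
vin=A87: ✗
vin=A86: ✗
vin=A16: ✗
vin=A67: ✓ → 112022
vin=A52: ✓ → 249559
vin=A59: ✗
vin=A88: ✓ → 224321
vin=A76: ✓ → 218379
vin=A28: ✗
vin=A56: ✗
vin=A29: ✗
ford_sum = 159834 + 112022 + 249559 + 224321 + 218379 = 964115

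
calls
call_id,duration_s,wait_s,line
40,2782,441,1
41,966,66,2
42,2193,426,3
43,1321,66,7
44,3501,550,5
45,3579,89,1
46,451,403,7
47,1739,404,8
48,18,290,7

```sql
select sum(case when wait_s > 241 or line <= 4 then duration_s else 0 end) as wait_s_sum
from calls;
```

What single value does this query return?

15229

call_id=40: ✓ → 2782
call_id=41: ✓ → 966
call_id=42: ✓ → 2193
call_id=43: ✗
call_id=44: ✓ → 3501
call_id=45: ✓ → 3579
call_id=46: ✓ → 451
call_id=47: ✓ → 1739
call_id=48: ✓ → 18
wait_s_sum = 2782 + 966 + 2193 + 3501 + 3579 + 451 + 1739 + 18 = 15229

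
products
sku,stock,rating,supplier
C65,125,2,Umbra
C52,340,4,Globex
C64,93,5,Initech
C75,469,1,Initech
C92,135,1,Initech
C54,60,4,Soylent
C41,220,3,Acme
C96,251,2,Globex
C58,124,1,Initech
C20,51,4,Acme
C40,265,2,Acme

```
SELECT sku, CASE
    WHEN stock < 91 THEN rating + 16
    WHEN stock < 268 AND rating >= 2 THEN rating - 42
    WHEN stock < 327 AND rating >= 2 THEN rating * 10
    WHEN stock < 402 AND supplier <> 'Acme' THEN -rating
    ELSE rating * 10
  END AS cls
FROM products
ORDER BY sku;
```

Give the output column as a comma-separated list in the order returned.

20, -40, -39, -4, 20, -1, -37, -40, 10, -1, -40

sku=C20: stock < 91 → 20
sku=C40: stock < 268 AND rating >= 2 → -40
sku=C41: stock < 268 AND rating >= 2 → -39
sku=C52: stock < 402 AND supplier <> 'Acme' → -4
sku=C54: stock < 91 → 20
sku=C58: stock < 402 AND supplier <> 'Acme' → -1
sku=C64: stock < 268 AND rating >= 2 → -37
sku=C65: stock < 268 AND rating >= 2 → -40
sku=C75: ELSE → 10
sku=C92: stock < 402 AND supplier <> 'Acme' → -1
sku=C96: stock < 268 AND rating >= 2 → -40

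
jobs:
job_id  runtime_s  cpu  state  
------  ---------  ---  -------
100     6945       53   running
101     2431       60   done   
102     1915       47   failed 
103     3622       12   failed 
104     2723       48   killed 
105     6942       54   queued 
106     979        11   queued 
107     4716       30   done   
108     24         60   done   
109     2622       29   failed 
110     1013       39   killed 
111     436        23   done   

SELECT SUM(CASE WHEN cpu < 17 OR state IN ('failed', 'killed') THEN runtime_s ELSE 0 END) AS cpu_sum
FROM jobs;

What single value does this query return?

12874

job_id=100: ✗
job_id=101: ✗
job_id=102: ✓ → 1915
job_id=103: ✓ → 3622
job_id=104: ✓ → 2723
job_id=105: ✗
job_id=106: ✓ → 979
job_id=107: ✗
job_id=108: ✗
job_id=109: ✓ → 2622
job_id=110: ✓ → 1013
job_id=111: ✗
cpu_sum = 1915 + 3622 + 2723 + 979 + 2622 + 1013 = 12874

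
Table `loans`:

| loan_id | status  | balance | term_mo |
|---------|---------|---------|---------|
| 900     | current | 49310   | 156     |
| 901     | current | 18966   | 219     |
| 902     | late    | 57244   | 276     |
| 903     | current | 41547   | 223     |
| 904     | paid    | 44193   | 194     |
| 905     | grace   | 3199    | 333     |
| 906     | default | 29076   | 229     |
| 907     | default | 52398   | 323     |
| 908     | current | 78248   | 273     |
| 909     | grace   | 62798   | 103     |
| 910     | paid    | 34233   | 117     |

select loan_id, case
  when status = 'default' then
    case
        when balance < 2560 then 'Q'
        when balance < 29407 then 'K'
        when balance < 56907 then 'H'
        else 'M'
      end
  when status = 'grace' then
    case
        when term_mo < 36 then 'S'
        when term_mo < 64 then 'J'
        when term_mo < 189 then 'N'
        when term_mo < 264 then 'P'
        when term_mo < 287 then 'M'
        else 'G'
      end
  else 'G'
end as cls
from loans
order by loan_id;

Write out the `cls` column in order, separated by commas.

G, G, G, G, G, G, K, H, G, N, G

loan_id=900: status='current' → outer ELSE → G
loan_id=901: status='current' → outer ELSE → G
loan_id=902: status='late' → outer ELSE → G
loan_id=903: status='current' → outer ELSE → G
loan_id=904: status='paid' → outer ELSE → G
loan_id=905: status='grace' → inner[ELSE] → G
loan_id=906: status='default' → inner[balance < 29407] → K
loan_id=907: status='default' → inner[balance < 56907] → H
loan_id=908: status='current' → outer ELSE → G
loan_id=909: status='grace' → inner[term_mo < 189] → N
loan_id=910: status='paid' → outer ELSE → G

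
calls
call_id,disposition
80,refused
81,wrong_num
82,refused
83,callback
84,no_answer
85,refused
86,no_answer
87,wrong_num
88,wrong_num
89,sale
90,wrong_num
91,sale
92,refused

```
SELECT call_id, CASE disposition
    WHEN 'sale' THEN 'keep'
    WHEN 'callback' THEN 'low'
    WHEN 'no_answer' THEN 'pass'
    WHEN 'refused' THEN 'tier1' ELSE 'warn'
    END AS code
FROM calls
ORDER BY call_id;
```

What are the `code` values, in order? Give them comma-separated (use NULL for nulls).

tier1, warn, tier1, low, pass, tier1, pass, warn, warn, keep, warn, keep, tier1

call_id=80: disposition='refused' → tier1
call_id=81: ELSE → warn
call_id=82: disposition='refused' → tier1
call_id=83: disposition='callback' → low
call_id=84: disposition='no_answer' → pass
call_id=85: disposition='refused' → tier1
call_id=86: disposition='no_answer' → pass
call_id=87: ELSE → warn
call_id=88: ELSE → warn
call_id=89: disposition='sale' → keep
call_id=90: ELSE → warn
call_id=91: disposition='sale' → keep
call_id=92: disposition='refused' → tier1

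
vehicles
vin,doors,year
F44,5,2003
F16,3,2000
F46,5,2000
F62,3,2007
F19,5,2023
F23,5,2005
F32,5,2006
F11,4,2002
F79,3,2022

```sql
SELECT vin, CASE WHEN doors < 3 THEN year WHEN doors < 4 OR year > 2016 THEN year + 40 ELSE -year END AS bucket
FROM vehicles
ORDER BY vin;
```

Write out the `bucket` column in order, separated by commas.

vin=F11: ELSE → -2002
vin=F16: doors < 4 OR year > 2016 → 2040
vin=F19: doors < 4 OR year > 2016 → 2063
vin=F23: ELSE → -2005
vin=F32: ELSE → -2006
vin=F44: ELSE → -2003
vin=F46: ELSE → -2000
vin=F62: doors < 4 OR year > 2016 → 2047
vin=F79: doors < 4 OR year > 2016 → 2062

-2002, 2040, 2063, -2005, -2006, -2003, -2000, 2047, 2062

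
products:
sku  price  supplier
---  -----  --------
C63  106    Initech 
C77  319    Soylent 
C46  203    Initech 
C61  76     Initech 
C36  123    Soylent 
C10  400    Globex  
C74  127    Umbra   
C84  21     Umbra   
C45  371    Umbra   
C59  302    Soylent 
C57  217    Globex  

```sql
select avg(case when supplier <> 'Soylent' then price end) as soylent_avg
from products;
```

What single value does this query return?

190.125

sku=C63: ✓ → 106
sku=C77: ✗
sku=C46: ✓ → 203
sku=C61: ✓ → 76
sku=C36: ✗
sku=C10: ✓ → 400
sku=C74: ✓ → 127
sku=C84: ✓ → 21
sku=C45: ✓ → 371
sku=C59: ✗
sku=C57: ✓ → 217
soylent_avg = (106 + 203 + 76 + 400 + 127 + 21 + 371 + 217) / 8 = 190.125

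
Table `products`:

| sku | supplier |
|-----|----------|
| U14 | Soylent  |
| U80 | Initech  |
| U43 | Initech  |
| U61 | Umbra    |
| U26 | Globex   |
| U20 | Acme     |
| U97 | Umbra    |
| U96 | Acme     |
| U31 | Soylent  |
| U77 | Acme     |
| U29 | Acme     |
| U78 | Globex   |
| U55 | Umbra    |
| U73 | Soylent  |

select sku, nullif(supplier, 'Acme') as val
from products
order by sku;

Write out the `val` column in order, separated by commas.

Soylent, NULL, Globex, NULL, Soylent, Initech, Umbra, Umbra, Soylent, NULL, Globex, Initech, NULL, Umbra

sku=U14: supplier=Soylent vs Acme: differ → Soylent
sku=U20: supplier=Acme vs Acme: equal → NULL
sku=U26: supplier=Globex vs Acme: differ → Globex
sku=U29: supplier=Acme vs Acme: equal → NULL
sku=U31: supplier=Soylent vs Acme: differ → Soylent
sku=U43: supplier=Initech vs Acme: differ → Initech
sku=U55: supplier=Umbra vs Acme: differ → Umbra
sku=U61: supplier=Umbra vs Acme: differ → Umbra
sku=U73: supplier=Soylent vs Acme: differ → Soylent
sku=U77: supplier=Acme vs Acme: equal → NULL
sku=U78: supplier=Globex vs Acme: differ → Globex
sku=U80: supplier=Initech vs Acme: differ → Initech
sku=U96: supplier=Acme vs Acme: equal → NULL
sku=U97: supplier=Umbra vs Acme: differ → Umbra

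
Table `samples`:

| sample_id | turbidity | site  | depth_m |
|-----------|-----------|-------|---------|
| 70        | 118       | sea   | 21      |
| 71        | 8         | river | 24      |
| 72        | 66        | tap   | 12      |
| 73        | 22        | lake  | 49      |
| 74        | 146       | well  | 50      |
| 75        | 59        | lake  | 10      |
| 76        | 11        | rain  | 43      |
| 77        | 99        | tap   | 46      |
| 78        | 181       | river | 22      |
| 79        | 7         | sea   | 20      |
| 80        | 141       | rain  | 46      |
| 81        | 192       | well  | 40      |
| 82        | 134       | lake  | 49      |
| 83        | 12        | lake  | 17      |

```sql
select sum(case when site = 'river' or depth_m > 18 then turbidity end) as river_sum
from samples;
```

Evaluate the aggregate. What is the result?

sample_id=70: ✓ → 118
sample_id=71: ✓ → 8
sample_id=72: ✗
sample_id=73: ✓ → 22
sample_id=74: ✓ → 146
sample_id=75: ✗
sample_id=76: ✓ → 11
sample_id=77: ✓ → 99
sample_id=78: ✓ → 181
sample_id=79: ✓ → 7
sample_id=80: ✓ → 141
sample_id=81: ✓ → 192
sample_id=82: ✓ → 134
sample_id=83: ✗
river_sum = 118 + 8 + 22 + 146 + 11 + 99 + 181 + 7 + 141 + 192 + 134 = 1059

1059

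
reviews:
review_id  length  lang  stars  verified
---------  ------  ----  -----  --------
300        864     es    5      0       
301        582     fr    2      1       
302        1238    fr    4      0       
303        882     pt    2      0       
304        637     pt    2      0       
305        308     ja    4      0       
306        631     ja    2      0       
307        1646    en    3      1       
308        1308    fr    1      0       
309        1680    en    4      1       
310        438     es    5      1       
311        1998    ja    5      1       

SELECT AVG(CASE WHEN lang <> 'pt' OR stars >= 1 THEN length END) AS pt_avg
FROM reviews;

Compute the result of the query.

1017.6666666667

review_id=300: ✓ → 864
review_id=301: ✓ → 582
review_id=302: ✓ → 1238
review_id=303: ✓ → 882
review_id=304: ✓ → 637
review_id=305: ✓ → 308
review_id=306: ✓ → 631
review_id=307: ✓ → 1646
review_id=308: ✓ → 1308
review_id=309: ✓ → 1680
review_id=310: ✓ → 438
review_id=311: ✓ → 1998
pt_avg = (864 + 582 + 1238 + 882 + 637 + 308 + 631 + 1646 + 1308 + 1680 + 438 + 1998) / 12 = 1017.6666666667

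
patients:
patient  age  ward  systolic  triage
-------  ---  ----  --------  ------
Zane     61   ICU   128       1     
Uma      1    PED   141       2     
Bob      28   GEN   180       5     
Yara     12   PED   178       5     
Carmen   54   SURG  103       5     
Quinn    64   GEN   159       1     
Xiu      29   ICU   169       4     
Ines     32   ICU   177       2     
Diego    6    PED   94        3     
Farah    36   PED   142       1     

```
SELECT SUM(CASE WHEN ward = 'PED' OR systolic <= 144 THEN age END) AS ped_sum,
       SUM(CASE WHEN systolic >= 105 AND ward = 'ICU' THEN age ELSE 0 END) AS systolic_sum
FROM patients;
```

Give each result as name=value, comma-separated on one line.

ped_sum=170, systolic_sum=122

[ped_sum: ward = 'PED' OR systolic <= 144]
patient=Zane: ✓ → 61
patient=Uma: ✓ → 1
patient=Bob: ✗
patient=Yara: ✓ → 12
patient=Carmen: ✓ → 54
patient=Quinn: ✗
patient=Xiu: ✗
patient=Ines: ✗
patient=Diego: ✓ → 6
patient=Farah: ✓ → 36
ped_sum = 61 + 1 + 12 + 54 + 6 + 36 = 170
—
[systolic_sum: systolic >= 105 AND ward = 'ICU']
patient=Zane: ✓ → 61
patient=Uma: ✗
patient=Bob: ✗
patient=Yara: ✗
patient=Carmen: ✗
patient=Quinn: ✗
patient=Xiu: ✓ → 29
patient=Ines: ✓ → 32
patient=Diego: ✗
patient=Farah: ✗
systolic_sum = 61 + 29 + 32 = 122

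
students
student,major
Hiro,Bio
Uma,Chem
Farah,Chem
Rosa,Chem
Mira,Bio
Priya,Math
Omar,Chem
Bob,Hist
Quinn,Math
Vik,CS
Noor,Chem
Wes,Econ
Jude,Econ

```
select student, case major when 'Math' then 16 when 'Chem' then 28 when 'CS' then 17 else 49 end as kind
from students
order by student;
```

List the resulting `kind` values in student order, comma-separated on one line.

49, 28, 49, 49, 49, 28, 28, 16, 16, 28, 28, 17, 49

student=Bob: ELSE → 49
student=Farah: major='Chem' → 28
student=Hiro: ELSE → 49
student=Jude: ELSE → 49
student=Mira: ELSE → 49
student=Noor: major='Chem' → 28
student=Omar: major='Chem' → 28
student=Priya: major='Math' → 16
student=Quinn: major='Math' → 16
student=Rosa: major='Chem' → 28
student=Uma: major='Chem' → 28
student=Vik: major='CS' → 17
student=Wes: ELSE → 49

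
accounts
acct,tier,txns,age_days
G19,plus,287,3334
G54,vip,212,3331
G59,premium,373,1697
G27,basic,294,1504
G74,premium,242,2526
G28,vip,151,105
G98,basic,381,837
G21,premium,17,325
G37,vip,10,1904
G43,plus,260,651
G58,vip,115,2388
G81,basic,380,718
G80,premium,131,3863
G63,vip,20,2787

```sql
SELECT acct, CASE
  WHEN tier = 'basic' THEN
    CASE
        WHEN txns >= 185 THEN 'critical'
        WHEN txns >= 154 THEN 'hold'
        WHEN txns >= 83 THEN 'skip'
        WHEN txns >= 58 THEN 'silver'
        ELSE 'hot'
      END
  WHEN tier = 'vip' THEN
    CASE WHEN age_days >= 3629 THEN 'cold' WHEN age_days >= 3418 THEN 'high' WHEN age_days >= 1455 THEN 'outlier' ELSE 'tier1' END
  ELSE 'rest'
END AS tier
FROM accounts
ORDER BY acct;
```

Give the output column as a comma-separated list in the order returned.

rest, rest, critical, tier1, outlier, rest, outlier, outlier, rest, outlier, rest, rest, critical, critical

acct=G19: tier='plus' → outer ELSE → rest
acct=G21: tier='premium' → outer ELSE → rest
acct=G27: tier='basic' → inner[txns >= 185] → critical
acct=G28: tier='vip' → inner[ELSE] → tier1
acct=G37: tier='vip' → inner[age_days >= 1455] → outlier
acct=G43: tier='plus' → outer ELSE → rest
acct=G54: tier='vip' → inner[age_days >= 1455] → outlier
acct=G58: tier='vip' → inner[age_days >= 1455] → outlier
acct=G59: tier='premium' → outer ELSE → rest
acct=G63: tier='vip' → inner[age_days >= 1455] → outlier
acct=G74: tier='premium' → outer ELSE → rest
acct=G80: tier='premium' → outer ELSE → rest
acct=G81: tier='basic' → inner[txns >= 185] → critical
acct=G98: tier='basic' → inner[txns >= 185] → critical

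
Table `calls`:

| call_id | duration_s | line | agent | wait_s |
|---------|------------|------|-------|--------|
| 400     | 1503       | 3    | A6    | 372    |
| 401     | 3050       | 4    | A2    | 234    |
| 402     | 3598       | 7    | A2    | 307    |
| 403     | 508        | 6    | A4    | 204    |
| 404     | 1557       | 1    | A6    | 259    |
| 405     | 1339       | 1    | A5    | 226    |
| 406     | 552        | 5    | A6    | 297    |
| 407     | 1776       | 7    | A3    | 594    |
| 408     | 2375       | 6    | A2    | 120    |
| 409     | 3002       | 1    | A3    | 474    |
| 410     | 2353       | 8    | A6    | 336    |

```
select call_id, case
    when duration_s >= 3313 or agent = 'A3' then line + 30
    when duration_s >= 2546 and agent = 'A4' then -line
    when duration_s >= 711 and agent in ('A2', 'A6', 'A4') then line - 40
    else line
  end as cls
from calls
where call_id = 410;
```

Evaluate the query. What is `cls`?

-32

call_id = 410: duration_s=2353, line=8, agent=A6, wait_s=336.
duration_s >= 3313 or agent = 'A3' → false
duration_s >= 2546 and agent = 'A4' → false
duration_s >= 711 and agent in ('A2', 'A6', 'A4') → true → -32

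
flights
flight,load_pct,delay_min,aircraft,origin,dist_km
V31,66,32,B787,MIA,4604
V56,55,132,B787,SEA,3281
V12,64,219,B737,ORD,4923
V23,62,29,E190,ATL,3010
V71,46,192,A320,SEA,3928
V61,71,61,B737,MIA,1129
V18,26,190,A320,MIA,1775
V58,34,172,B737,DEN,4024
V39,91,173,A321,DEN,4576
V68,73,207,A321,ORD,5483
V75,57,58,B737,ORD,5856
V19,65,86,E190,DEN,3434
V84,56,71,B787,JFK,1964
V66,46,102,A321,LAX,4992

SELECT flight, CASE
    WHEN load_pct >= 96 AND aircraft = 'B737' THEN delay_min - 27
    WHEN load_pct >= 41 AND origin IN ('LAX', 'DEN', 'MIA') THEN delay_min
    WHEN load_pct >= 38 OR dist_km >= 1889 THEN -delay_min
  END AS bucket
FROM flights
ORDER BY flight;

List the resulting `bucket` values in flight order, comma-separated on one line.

flight=V12: load_pct >= 38 OR dist_km >= 1889 → -219
flight=V18: (no match → NULL) → NULL
flight=V19: load_pct >= 41 AND origin IN ('LAX', 'DEN', 'MIA') → 86
flight=V23: load_pct >= 38 OR dist_km >= 1889 → -29
flight=V31: load_pct >= 41 AND origin IN ('LAX', 'DEN', 'MIA') → 32
flight=V39: load_pct >= 41 AND origin IN ('LAX', 'DEN', 'MIA') → 173
flight=V56: load_pct >= 38 OR dist_km >= 1889 → -132
flight=V58: load_pct >= 38 OR dist_km >= 1889 → -172
flight=V61: load_pct >= 41 AND origin IN ('LAX', 'DEN', 'MIA') → 61
flight=V66: load_pct >= 41 AND origin IN ('LAX', 'DEN', 'MIA') → 102
flight=V68: load_pct >= 38 OR dist_km >= 1889 → -207
flight=V71: load_pct >= 38 OR dist_km >= 1889 → -192
flight=V75: load_pct >= 38 OR dist_km >= 1889 → -58
flight=V84: load_pct >= 38 OR dist_km >= 1889 → -71

-219, NULL, 86, -29, 32, 173, -132, -172, 61, 102, -207, -192, -58, -71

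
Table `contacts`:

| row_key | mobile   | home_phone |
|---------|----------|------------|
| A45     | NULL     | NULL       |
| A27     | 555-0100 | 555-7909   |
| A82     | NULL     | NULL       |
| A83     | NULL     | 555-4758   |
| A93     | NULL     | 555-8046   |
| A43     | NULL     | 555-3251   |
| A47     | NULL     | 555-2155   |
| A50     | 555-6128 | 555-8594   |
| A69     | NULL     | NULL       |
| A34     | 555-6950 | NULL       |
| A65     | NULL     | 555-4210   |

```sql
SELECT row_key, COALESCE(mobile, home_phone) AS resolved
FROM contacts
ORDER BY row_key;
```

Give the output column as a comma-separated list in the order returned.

row_key=A27: mobile=555-0100 → 555-0100
row_key=A34: mobile=555-6950 → 555-6950
row_key=A43: mobile=NULL, home_phone=555-3251 → 555-3251
row_key=A45: mobile=NULL, home_phone=NULL (all NULL) → NULL
row_key=A47: mobile=NULL, home_phone=555-2155 → 555-2155
row_key=A50: mobile=555-6128 → 555-6128
row_key=A65: mobile=NULL, home_phone=555-4210 → 555-4210
row_key=A69: mobile=NULL, home_phone=NULL (all NULL) → NULL
row_key=A82: mobile=NULL, home_phone=NULL (all NULL) → NULL
row_key=A83: mobile=NULL, home_phone=555-4758 → 555-4758
row_key=A93: mobile=NULL, home_phone=555-8046 → 555-8046

555-0100, 555-6950, 555-3251, NULL, 555-2155, 555-6128, 555-4210, NULL, NULL, 555-4758, 555-8046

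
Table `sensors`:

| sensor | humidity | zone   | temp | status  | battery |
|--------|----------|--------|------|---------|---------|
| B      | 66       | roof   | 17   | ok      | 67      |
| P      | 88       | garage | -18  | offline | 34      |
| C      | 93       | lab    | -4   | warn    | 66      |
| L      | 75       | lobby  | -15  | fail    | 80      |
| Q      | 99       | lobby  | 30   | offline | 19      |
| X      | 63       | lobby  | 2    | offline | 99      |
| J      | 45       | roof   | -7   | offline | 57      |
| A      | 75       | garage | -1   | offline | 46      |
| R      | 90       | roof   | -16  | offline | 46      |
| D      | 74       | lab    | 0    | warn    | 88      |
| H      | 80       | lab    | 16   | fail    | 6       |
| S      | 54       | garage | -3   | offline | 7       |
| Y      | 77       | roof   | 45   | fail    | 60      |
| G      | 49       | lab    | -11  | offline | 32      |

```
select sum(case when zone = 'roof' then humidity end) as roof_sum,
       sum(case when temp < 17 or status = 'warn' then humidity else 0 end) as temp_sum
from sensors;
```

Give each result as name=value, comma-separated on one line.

[roof_sum: zone = 'roof']
sensor=B: ✓ → 66
sensor=P: ✗
sensor=C: ✗
sensor=L: ✗
sensor=Q: ✗
sensor=X: ✗
sensor=J: ✓ → 45
sensor=A: ✗
sensor=R: ✓ → 90
sensor=D: ✗
sensor=H: ✗
sensor=S: ✗
sensor=Y: ✓ → 77
sensor=G: ✗
roof_sum = 66 + 45 + 90 + 77 = 278
—
[temp_sum: temp < 17 or status = 'warn']
sensor=B: ✗
sensor=P: ✓ → 88
sensor=C: ✓ → 93
sensor=L: ✓ → 75
sensor=Q: ✗
sensor=X: ✓ → 63
sensor=J: ✓ → 45
sensor=A: ✓ → 75
sensor=R: ✓ → 90
sensor=D: ✓ → 74
sensor=H: ✓ → 80
sensor=S: ✓ → 54
sensor=Y: ✗
sensor=G: ✓ → 49
temp_sum = 88 + 93 + 75 + 63 + 45 + 75 + 90 + 74 + 80 + 54 + 49 = 786

roof_sum=278, temp_sum=786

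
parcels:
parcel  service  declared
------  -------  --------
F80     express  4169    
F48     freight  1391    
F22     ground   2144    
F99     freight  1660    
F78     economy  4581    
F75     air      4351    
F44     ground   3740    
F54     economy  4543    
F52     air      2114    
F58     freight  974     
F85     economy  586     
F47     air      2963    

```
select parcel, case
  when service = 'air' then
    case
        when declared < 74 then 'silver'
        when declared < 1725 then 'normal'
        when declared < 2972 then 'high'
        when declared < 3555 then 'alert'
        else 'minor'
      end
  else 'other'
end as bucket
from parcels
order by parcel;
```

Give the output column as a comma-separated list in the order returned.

other, other, high, other, high, other, other, minor, other, other, other, other

parcel=F22: service='ground' → outer ELSE → other
parcel=F44: service='ground' → outer ELSE → other
parcel=F47: service='air' → inner[declared < 2972] → high
parcel=F48: service='freight' → outer ELSE → other
parcel=F52: service='air' → inner[declared < 2972] → high
parcel=F54: service='economy' → outer ELSE → other
parcel=F58: service='freight' → outer ELSE → other
parcel=F75: service='air' → inner[ELSE] → minor
parcel=F78: service='economy' → outer ELSE → other
parcel=F80: service='express' → outer ELSE → other
parcel=F85: service='economy' → outer ELSE → other
parcel=F99: service='freight' → outer ELSE → other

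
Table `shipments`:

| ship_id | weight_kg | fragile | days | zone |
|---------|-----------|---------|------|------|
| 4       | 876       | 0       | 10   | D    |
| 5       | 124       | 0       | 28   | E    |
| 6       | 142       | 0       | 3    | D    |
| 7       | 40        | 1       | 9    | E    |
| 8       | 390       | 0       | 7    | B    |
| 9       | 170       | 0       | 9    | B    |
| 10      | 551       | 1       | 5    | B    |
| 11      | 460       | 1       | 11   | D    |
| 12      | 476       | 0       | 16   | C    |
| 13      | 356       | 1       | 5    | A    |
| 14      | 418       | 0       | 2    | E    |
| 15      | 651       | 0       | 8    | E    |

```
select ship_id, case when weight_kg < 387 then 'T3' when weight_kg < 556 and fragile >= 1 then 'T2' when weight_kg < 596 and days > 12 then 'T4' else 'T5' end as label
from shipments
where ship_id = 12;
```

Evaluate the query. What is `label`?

T4

ship_id = 12: weight_kg=476, fragile=0, days=16, zone=C.
weight_kg < 387 → false
weight_kg < 556 and fragile >= 1 → false
weight_kg < 596 and days > 12 → true → T4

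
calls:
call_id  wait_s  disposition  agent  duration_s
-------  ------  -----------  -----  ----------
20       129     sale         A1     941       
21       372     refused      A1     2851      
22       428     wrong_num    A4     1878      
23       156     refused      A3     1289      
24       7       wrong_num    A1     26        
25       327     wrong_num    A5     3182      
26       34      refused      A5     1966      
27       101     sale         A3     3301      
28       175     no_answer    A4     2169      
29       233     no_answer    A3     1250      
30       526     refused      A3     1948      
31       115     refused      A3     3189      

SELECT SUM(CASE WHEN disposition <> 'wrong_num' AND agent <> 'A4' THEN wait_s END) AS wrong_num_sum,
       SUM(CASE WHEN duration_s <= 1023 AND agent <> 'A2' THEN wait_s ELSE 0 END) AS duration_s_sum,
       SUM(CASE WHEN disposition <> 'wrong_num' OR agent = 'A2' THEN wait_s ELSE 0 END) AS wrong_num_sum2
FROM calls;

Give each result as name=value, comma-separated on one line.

[wrong_num_sum: disposition <> 'wrong_num' AND agent <> 'A4']
call_id=20: ✓ → 129
call_id=21: ✓ → 372
call_id=22: ✗
call_id=23: ✓ → 156
call_id=24: ✗
call_id=25: ✗
call_id=26: ✓ → 34
call_id=27: ✓ → 101
call_id=28: ✗
call_id=29: ✓ → 233
call_id=30: ✓ → 526
call_id=31: ✓ → 115
wrong_num_sum = 129 + 372 + 156 + 34 + 101 + 233 + 526 + 115 = 1666
—
[duration_s_sum: duration_s <= 1023 AND agent <> 'A2']
call_id=20: ✓ → 129
call_id=21: ✗
call_id=22: ✗
call_id=23: ✗
call_id=24: ✓ → 7
call_id=25: ✗
call_id=26: ✗
call_id=27: ✗
call_id=28: ✗
call_id=29: ✗
call_id=30: ✗
call_id=31: ✗
duration_s_sum = 129 + 7 = 136
—
[wrong_num_sum2: disposition <> 'wrong_num' OR agent = 'A2']
call_id=20: ✓ → 129
call_id=21: ✓ → 372
call_id=22: ✗
call_id=23: ✓ → 156
call_id=24: ✗
call_id=25: ✗
call_id=26: ✓ → 34
call_id=27: ✓ → 101
call_id=28: ✓ → 175
call_id=29: ✓ → 233
call_id=30: ✓ → 526
call_id=31: ✓ → 115
wrong_num_sum2 = 129 + 372 + 156 + 34 + 101 + 175 + 233 + 526 + 115 = 1841

wrong_num_sum=1666, duration_s_sum=136, wrong_num_sum2=1841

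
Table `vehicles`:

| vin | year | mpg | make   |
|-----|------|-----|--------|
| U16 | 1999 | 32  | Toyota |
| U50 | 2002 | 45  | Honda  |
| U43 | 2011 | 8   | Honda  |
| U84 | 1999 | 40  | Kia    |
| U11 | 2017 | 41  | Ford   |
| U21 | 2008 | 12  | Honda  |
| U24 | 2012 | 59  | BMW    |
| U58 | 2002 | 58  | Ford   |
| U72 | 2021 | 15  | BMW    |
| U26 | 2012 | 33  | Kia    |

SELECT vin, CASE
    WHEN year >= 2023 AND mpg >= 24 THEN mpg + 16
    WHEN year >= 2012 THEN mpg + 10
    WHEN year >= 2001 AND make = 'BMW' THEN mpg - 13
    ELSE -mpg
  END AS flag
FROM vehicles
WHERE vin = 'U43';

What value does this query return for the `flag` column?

vin = U43: year=2011, mpg=8, make=Honda.
year >= 2023 AND mpg >= 24 → false
year >= 2012 → false
year >= 2001 AND make = 'BMW' → false
No prior WHEN matched → ELSE → -8

-8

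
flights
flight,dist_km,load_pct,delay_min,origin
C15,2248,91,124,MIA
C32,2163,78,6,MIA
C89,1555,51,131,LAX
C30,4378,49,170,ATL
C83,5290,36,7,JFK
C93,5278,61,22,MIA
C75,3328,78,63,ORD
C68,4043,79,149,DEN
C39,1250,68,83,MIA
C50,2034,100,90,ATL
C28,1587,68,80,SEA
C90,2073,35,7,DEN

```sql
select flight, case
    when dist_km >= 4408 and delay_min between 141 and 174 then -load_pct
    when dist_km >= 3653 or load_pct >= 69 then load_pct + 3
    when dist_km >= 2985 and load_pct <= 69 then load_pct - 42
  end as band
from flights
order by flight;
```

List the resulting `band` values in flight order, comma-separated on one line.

flight=C15: dist_km >= 3653 or load_pct >= 69 → 94
flight=C28: (no match → NULL) → NULL
flight=C30: dist_km >= 3653 or load_pct >= 69 → 52
flight=C32: dist_km >= 3653 or load_pct >= 69 → 81
flight=C39: (no match → NULL) → NULL
flight=C50: dist_km >= 3653 or load_pct >= 69 → 103
flight=C68: dist_km >= 3653 or load_pct >= 69 → 82
flight=C75: dist_km >= 3653 or load_pct >= 69 → 81
flight=C83: dist_km >= 3653 or load_pct >= 69 → 39
flight=C89: (no match → NULL) → NULL
flight=C90: (no match → NULL) → NULL
flight=C93: dist_km >= 3653 or load_pct >= 69 → 64

94, NULL, 52, 81, NULL, 103, 82, 81, 39, NULL, NULL, 64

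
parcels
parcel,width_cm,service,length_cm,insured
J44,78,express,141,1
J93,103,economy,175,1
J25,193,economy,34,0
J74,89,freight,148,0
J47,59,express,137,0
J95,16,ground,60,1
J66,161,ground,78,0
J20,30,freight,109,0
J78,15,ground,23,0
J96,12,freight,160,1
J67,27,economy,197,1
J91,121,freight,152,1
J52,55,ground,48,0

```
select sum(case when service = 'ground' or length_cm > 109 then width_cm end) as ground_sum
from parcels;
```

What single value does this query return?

736

parcel=J44: ✓ → 78
parcel=J93: ✓ → 103
parcel=J25: ✗
parcel=J74: ✓ → 89
parcel=J47: ✓ → 59
parcel=J95: ✓ → 16
parcel=J66: ✓ → 161
parcel=J20: ✗
parcel=J78: ✓ → 15
parcel=J96: ✓ → 12
parcel=J67: ✓ → 27
parcel=J91: ✓ → 121
parcel=J52: ✓ → 55
ground_sum = 78 + 103 + 89 + 59 + 16 + 161 + 15 + 12 + 27 + 121 + 55 = 736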